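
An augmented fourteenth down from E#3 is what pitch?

F1

Counting seven letter names plus an octave down from E lands on F.
Moving 24 semitones down from E#3 (the size of an augmented fourteenth) reaches F1.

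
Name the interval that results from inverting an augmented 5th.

The rule of nine gives the new number: 9 − 5 = 4, so a fifth becomes a fourth.
The quality also flips — augmented becomes diminished — giving a diminished fourth.

diminished 4th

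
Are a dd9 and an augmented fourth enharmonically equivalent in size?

A doubly diminished ninth is 11 semitones but an augmented fourth is 6 semitones — different sizes.

No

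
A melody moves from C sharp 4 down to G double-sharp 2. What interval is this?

diminished eleventh

Descending from C#4 to G##2 is the same interval as ascending G##2 to C#4.
G to C spans four letter names (G-A-B-C), plus an octave: an eleventh.
A perfect eleventh would be 17 semitones; G##2 to C#4 is 16, one semitone narrower, so the interval is diminished.
(Equivalently, a compound diminished fourth: a diminished fourth plus an octave.)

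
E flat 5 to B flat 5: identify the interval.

P5

E to B spans five letter names (E-F-G-A-B) — that makes it a fifth of some quality.
Counting semitones, Eb5→Bb5 is 7, which is the perfect fifth.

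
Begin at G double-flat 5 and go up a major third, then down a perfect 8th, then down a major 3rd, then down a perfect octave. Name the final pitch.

G double-flat 3

Up a major third from Gbb5: Bbb5 (4 semitones up).
A perfect octave down from Bbb5 is Bbb4.
Bbb4 down a major third → Gbb4 (4 semitones).
Gbb4 down a perfect octave → Gbb3 (12 semitones).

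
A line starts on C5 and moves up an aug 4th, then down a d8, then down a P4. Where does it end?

C##4

An augmented fourth up from C5 is F#5.
Down a diminished octave from F#5: F##4 (11 semitones down).
Down a perfect fourth from F##4: C##4 (5 semitones down).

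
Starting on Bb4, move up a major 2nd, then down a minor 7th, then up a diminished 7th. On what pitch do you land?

Cb5

Bb4 up a major second → C5 (2 semitones).
Down a minor seventh from C5: D4 (10 semitones down).
Up a diminished seventh from D4: Cb5 (9 semitones up).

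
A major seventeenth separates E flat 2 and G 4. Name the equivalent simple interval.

major 3rd

Subtracting seven from the interval number removes an octave: 17 − 14 = 3.
That makes a major seventeenth a compound major third — 2 octaves plus a major third.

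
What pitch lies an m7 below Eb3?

Seven letter names down from E: F.
A minor seventh is 10 semitones; 10 semitones down from Eb3 gives F2.

F2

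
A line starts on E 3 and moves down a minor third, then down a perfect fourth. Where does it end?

A minor third down from E3 is C#3.
Down a perfect fourth from C#3: G#2 (5 semitones down).

G sharp 2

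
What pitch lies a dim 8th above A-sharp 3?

A 4

For an octave the letter name doesn't change: still A, an octave up.
A diminished octave is 11 semitones; 11 semitones up from A#3 gives A4.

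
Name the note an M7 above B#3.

Counting seven letter names up from B lands on A.
A major seventh is 11 semitones; 11 semitones up from B#3 gives A##4.

A##4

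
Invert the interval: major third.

m6

Inverted interval numbers add to nine, so a third pairs with a sixth (3 + 6 = 9).
And major becomes minor under inversion, so we get a minor sixth.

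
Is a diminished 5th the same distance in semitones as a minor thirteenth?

A diminished fifth spans 6 semitones; a minor thirteenth spans 20 semitones. They differ by 14.

No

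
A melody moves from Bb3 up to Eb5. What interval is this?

B to E spans four letter names (B-C-D-E), plus an octave: an eleventh.
Bb3 to Eb5 is 17 semitones, matching the perfect eleventh exactly, so the quality is perfect.
(Equivalently, a compound perfect fourth: a perfect fourth plus an octave.)

perfect 11th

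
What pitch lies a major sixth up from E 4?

The sixth takes the letter from E up to C.
A major sixth is 9 semitones; 9 semitones up from E4 gives C#5.

C-sharp 5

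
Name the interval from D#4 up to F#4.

D to F spans three letter names (D-E-F), so the interval is some kind of third.
A major third would be 4 semitones, but D#4 to F#4 is 3 — one semitone narrower, making it a minor third.

minor third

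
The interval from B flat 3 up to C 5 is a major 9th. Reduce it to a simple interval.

M2

Subtracting seven from the interval number removes an octave: 9 − 7 = 2.
That makes a major ninth a compound major second — an octave plus a major second.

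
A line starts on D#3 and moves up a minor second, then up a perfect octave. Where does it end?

A minor second up from D#3 is E3.
E3 up a perfect octave → E4 (12 semitones).

E4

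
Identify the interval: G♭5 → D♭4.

P11

Descending from Gb5 to Db4 is the same interval as ascending Db4 to Gb5.
D to G spans four letter names (D-E-F-G), plus an octave, so the interval is some kind of eleventh.
Counting semitones, Db4→Gb5 is 17, which is the perfect eleventh.
(Equivalently, a compound perfect fourth: a perfect fourth plus an octave.)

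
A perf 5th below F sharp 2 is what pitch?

B 1

Counting five letter names down from F lands on B.
A perfect fifth is 7 semitones; 7 semitones down from F#2 gives B1.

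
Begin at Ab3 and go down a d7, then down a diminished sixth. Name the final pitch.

A diminished seventh down from Ab3 is B2.
A diminished sixth down from B2 is D##2.

D##2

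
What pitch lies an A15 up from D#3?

For a fifteenth the letter name doesn't change: still D, two octaves up.
Moving 25 semitones up from D#3 (the size of an augmented fifteenth) reaches D##5.

D##5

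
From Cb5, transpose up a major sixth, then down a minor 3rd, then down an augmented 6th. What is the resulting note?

A major sixth up from Cb5 is Ab5.
A minor third down from Ab5 is F5.
Down an augmented sixth from F5: Abb4 (10 semitones down).

Abb4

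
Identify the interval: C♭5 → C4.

diminished octave

Descending from Cb5 to C4 is the same interval as ascending C4 to Cb5.
C to C is the same letter name, plus an octave, so the interval is some kind of octave.
The perfect octave is 12 semitones; here we have 11, one semitone narrower: diminished.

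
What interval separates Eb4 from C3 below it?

Descending from Eb4 to C3 is the same interval as ascending C3 to Eb4.
C to E spans three letter names (C-D-E), plus an octave — that makes it a tenth of some quality.
C3 to Eb4 is 15 semitones, a half step short of the major tenth (16), so this is minor.
(Equivalently, a compound minor third: a minor third plus an octave.)

minor tenth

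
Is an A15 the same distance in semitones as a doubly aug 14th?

Yes

An augmented fifteenth = 25 semitones = a doubly augmented fourteenth; enharmonically equal.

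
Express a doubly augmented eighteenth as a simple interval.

doubly augmented fourth

Take out 2 octaves (14 from the number): 18 − 14 = 4.
Quality carries through unchanged, so the simple form is a doubly augmented fourth.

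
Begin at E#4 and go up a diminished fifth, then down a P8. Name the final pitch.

E#4 up a diminished fifth → B4 (6 semitones).
B4 down a perfect octave → B3 (12 semitones).

B3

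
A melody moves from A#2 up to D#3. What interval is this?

A to D spans four letter names (A-B-C-D), so the interval is some kind of fourth.
Counting semitones, A#2→D#3 is 5, which is the perfect fourth.

perfect fourth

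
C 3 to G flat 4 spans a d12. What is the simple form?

d5

Each octave removed subtracts seven from the number: 12 − 7 = 5.
That makes a diminished twelfth a compound diminished fifth — an octave plus a diminished fifth.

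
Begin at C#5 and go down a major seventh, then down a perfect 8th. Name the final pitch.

D3

C#5 down a major seventh → D4 (11 semitones).
D4 down a perfect octave → D3 (12 semitones).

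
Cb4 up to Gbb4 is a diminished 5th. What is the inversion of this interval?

A4

The rule of nine gives the new number: 9 − 5 = 4, so a fifth becomes a fourth.
Quality inverts too: diminished becomes augmented. That makes the inversion an augmented fourth.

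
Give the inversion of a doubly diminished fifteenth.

AA1

First reduce the compound doubly diminished fifteenth to its simple form, a doubly diminished octave.
The rule of nine gives the new number: 9 − 8 = 1, so an octave becomes a unison.
The quality also flips — doubly diminished becomes doubly augmented — giving a doubly augmented unison.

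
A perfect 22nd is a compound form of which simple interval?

perfect octave

Subtracting seven from the interval number removes an octave: 22 − 14 = 8.
So a perfect twenty-second is 2 octaves plus a perfect octave. The quality is unchanged.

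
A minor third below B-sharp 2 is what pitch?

Counting three letter names down from B lands on G.
Moving 3 semitones down from B#2 (the size of a minor third) reaches G##2.

G-double-sharp 2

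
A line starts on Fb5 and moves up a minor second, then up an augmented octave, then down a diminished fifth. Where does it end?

A minor second up from Fb5 is Gbb5.
An augmented octave up from Gbb5 is Gb6.
Down a diminished fifth from Gb6: C6 (6 semitones down).

C6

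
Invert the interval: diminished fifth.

A4

Interval numbers invert to sum to nine: 5 + 4 = 9, so a fifth inverts to a fourth.
Quality inverts too: diminished becomes augmented. That makes the inversion an augmented fourth.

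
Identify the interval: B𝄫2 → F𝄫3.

d5

B to F spans five letter names (B-C-D-E-F), so the interval is some kind of fifth.
A perfect fifth would be 7 semitones; Bbb2 to Fbb3 is 6, one semitone narrower, so the interval is diminished.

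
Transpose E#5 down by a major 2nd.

D#5

Two letter names down from E: D.
A major second spans 2 semitones, so from E#5 the target pitch is D#5.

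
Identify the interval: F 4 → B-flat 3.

Descending from F4 to Bb3 is the same interval as ascending Bb3 to F4.
B to F spans five letter names (B-C-D-E-F), so the interval is some kind of fifth.
Counting semitones, Bb3→F4 is 7, which is the perfect fifth.

P5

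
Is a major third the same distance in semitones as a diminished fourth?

Yes

A major third = 4 semitones = a diminished fourth; enharmonically equal.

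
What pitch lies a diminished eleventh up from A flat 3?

D double-flat 5

Four letters up from A (plus an octave) reaches D.
Moving 16 semitones up from Ab3 (the size of a diminished eleventh) reaches Dbb5.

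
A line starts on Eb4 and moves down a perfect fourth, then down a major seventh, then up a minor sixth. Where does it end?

Abb3

A perfect fourth down from Eb4 is Bb3.
Down a major seventh from Bb3: Cb3 (11 semitones down).
A minor sixth up from Cb3 is Abb3.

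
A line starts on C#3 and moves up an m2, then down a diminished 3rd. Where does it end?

A minor second up from C#3 is D3.
A diminished third down from D3 is B#2.

B#2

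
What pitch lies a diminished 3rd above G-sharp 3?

Counting three letter names up from G lands on B.
A diminished third spans 2 semitones, so from G#3 the target pitch is Bb3.

B-flat 3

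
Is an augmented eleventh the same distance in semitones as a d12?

An augmented eleventh spans 18 semitones, and a diminished twelfth also spans 18 semitones — they're enharmonic.

Yes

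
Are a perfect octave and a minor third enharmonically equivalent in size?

No

12 semitones (perfect octave) vs 3 semitones (minor third): not equal.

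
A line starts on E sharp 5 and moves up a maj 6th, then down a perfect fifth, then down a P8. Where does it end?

E#5 up a major sixth → C##6 (9 semitones).
A perfect fifth down from C##6 is F##5.
F##5 down a perfect octave → F##4 (12 semitones).

F double-sharp 4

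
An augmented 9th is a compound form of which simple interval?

augmented 2nd

Each octave removed subtracts seven from the number: 9 − 7 = 2.
Quality carries through unchanged, so the simple form is an augmented second.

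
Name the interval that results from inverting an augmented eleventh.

First reduce the compound augmented eleventh to its simple form, an augmented fourth.
Interval numbers invert to sum to nine: 4 + 5 = 9, so a fourth inverts to a fifth.
And augmented becomes diminished under inversion, so we get a diminished fifth.

d5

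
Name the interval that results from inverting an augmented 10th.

First reduce the compound augmented tenth to its simple form, an augmented third.
Inverted interval numbers add to nine, so a third pairs with a sixth (3 + 6 = 9).
And augmented becomes diminished under inversion, so we get a diminished sixth.

diminished 6th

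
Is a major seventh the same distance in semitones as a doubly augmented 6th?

Yes

A major seventh = 11 semitones = a doubly augmented sixth; enharmonically equal.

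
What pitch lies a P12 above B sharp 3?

F double-sharp 5

Counting five letter names plus an octave up from B lands on F.
A perfect twelfth spans 19 semitones, so from B#3 the target pitch is F##5.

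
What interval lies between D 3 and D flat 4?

D to D is the same letter name, plus an octave — that makes it an octave of some quality.
The perfect octave is 12 semitones; here we have 11, one semitone narrower: diminished.

diminished 8th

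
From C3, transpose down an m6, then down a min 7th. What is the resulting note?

A minor sixth down from C3 is E2.
E2 down a minor seventh → F#1 (10 semitones).

F#1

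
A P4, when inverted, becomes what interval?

Inverted interval numbers add to nine, so a fourth pairs with a fifth (4 + 5 = 9).
Quality inverts too: perfect stays perfect. That makes the inversion a perfect fifth.

perfect 5th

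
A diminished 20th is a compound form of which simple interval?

Each octave removed subtracts seven from the number: 20 − 14 = 6.
That makes a diminished twentieth a compound diminished sixth — 2 octaves plus a diminished sixth.

diminished 6th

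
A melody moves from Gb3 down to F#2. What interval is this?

Descending from Gb3 to F#2 is the same interval as ascending F#2 to Gb3.
F to G spans two letter names (F-G), plus an octave — that makes it a ninth of some quality.
A major ninth would be 14 semitones; F#2 to Gb3 is 12, two semitones narrower, so the interval is diminished.

d9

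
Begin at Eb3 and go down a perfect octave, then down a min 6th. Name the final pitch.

G1

Eb3 down a perfect octave → Eb2 (12 semitones).
Down a minor sixth from Eb2: G1 (8 semitones down).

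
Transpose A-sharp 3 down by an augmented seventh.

B-flat 2

The seventh takes the letter from A down to B.
Moving 12 semitones down from A#3 (the size of an augmented seventh) reaches Bb2.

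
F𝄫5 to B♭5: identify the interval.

F to B spans four letter names (F-G-A-B): a fourth.
Fbb5 to Bb5 spans 7 semitones — two semitones wider than the perfect fourth (5) — giving a doubly augmented fourth.

doubly augmented 4th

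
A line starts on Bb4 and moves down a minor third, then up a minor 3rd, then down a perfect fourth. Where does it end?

F4

Bb4 down a minor third → G4 (3 semitones).
A minor third up from G4 is Bb4.
Bb4 down a perfect fourth → F4 (5 semitones).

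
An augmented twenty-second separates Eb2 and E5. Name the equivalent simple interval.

augmented 8th

Subtracting seven from the interval number removes an octave: 22 − 14 = 8.
Quality carries through unchanged, so the simple form is an augmented octave.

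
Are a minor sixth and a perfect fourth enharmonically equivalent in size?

No

8 semitones (minor sixth) vs 5 semitones (perfect fourth): not equal.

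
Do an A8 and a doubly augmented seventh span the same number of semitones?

Yes

An augmented octave = 13 semitones = a doubly augmented seventh; enharmonically equal.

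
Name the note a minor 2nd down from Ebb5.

Two letter names down from E: D.
A minor second spans 1 semitone, so from Ebb5 the target pitch is Db5.

Db5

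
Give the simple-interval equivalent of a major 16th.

major second

Subtracting seven from the interval number removes an octave: 16 − 14 = 2.
So a major sixteenth is 2 octaves plus a major second. The quality is unchanged.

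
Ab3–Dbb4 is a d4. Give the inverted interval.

Inverted interval numbers add to nine, so a fourth pairs with a fifth (4 + 5 = 9).
Quality inverts too: diminished becomes augmented. That makes the inversion an augmented fifth.

augmented fifth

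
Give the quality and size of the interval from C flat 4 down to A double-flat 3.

Descending from Cb4 to Abb3 is the same interval as ascending Abb3 to Cb4.
A to C spans three letter names (A-B-C), so the interval is some kind of third.
The major third spans 4 semitones, and Abb3 to Cb4 is exactly 4 semitones — so this is a major third.

major third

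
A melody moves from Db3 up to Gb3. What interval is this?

D to G spans four letter names (D-E-F-G): a fourth.
Db3 to Gb3 is 5 semitones, matching the perfect fourth exactly, so the quality is perfect.

perfect fourth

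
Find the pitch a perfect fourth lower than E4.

B3

Four letter names down from E: B.
A perfect fourth spans 5 semitones, so from E4 the target pitch is B3.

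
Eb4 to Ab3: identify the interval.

P5

Descending from Eb4 to Ab3 is the same interval as ascending Ab3 to Eb4.
A to E spans five letter names (A-B-C-D-E): a fifth.
Ab3 to Eb4 is 7 semitones, matching the perfect fifth exactly, so the quality is perfect.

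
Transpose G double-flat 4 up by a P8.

For an octave the letter name doesn't change: still G, an octave up.
A perfect octave spans 12 semitones, so from Gbb4 the target pitch is Gbb5.

G double-flat 5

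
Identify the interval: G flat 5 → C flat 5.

Descending from Gb5 to Cb5 is the same interval as ascending Cb5 to Gb5.
C to G spans five letter names (C-D-E-F-G): a fifth.
Counting semitones, Cb5→Gb5 is 7, which is the perfect fifth.

perfect 5th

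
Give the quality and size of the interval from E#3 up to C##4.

major sixth

E to C spans six letter names (E-F-G-A-B-C): a sixth.
Counting semitones, E#3→C##4 is 9, which is the major sixth.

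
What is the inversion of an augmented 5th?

The rule of nine gives the new number: 9 − 5 = 4, so a fifth becomes a fourth.
And augmented becomes diminished under inversion, so we get a diminished fourth.

diminished fourth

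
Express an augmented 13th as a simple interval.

A6

Each octave removed subtracts seven from the number: 13 − 7 = 6.
So an augmented thirteenth is an octave plus an augmented sixth. The quality is unchanged.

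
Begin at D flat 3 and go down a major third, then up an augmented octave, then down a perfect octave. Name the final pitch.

Down a major third from Db3: Bbb2 (4 semitones down).
An augmented octave up from Bbb2 is Bb3.
A perfect octave down from Bb3 is Bb2.

B flat 2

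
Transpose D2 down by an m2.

C#2

Two letter names down from D: C.
Moving 1 semitone down from D2 (the size of a minor second) reaches C#2.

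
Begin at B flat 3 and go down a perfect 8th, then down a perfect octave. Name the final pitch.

Down a perfect octave from Bb3: Bb2 (12 semitones down).
Down a perfect octave from Bb2: Bb1 (12 semitones down).

B flat 1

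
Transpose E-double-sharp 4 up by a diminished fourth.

A-sharp 4

Four letter names up from E: A.
Moving 4 semitones up from E##4 (the size of a diminished fourth) reaches A#4.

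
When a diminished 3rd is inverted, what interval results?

Interval numbers invert to sum to nine: 3 + 6 = 9, so a third inverts to a sixth.
The quality also flips — diminished becomes augmented — giving an augmented sixth.

A6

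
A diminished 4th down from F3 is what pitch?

C#3

The fourth takes the letter from F down to C.
Moving 4 semitones down from F3 (the size of a diminished fourth) reaches C#3.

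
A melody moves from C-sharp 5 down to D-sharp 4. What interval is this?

Descending from C#5 to D#4 is the same interval as ascending D#4 to C#5.
D to C spans seven letter names (D-E-F-G-A-B-C), so the interval is some kind of seventh.
At 10 semitones, D#4→C#5 falls one short of a major seventh: minor.

minor 7th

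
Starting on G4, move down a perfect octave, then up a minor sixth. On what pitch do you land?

A perfect octave down from G4 is G3.
A minor sixth up from G3 is Eb4.

Eb4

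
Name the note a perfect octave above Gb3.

Gb4

An octave keeps the letter name G, an octave up from G.
Moving 12 semitones up from Gb3 (the size of a perfect octave) reaches Gb4.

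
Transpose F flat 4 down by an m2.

Counting two letter names down from F lands on E.
Moving 1 semitone down from Fb4 (the size of a minor second) reaches Eb4.

E flat 4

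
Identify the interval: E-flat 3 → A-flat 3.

perfect 4th

E to A spans four letter names (E-F-G-A): a fourth.
Eb3 to Ab3 is 5 semitones, matching the perfect fourth exactly, so the quality is perfect.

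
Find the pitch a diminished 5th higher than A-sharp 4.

Five letter names up from A: E.
Moving 6 semitones up from A#4 (the size of a diminished fifth) reaches E5.

E 5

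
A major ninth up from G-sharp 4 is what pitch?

Two letters up from G (plus an octave) reaches A.
A major ninth is 14 semitones; 14 semitones up from G#4 gives A#5.

A-sharp 5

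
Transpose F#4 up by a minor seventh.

The seventh takes the letter from F up to E.
A minor seventh is 10 semitones; 10 semitones up from F#4 gives E5.

E5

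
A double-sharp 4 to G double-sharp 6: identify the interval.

minor fourteenth

A to G spans seven letter names (A-B-C-D-E-F-G), plus an octave, so the interval is some kind of fourteenth.
A##4 to G##6 is 22 semitones, a half step short of the major fourteenth (23), so this is minor.
(Equivalently, a compound minor seventh: a minor seventh plus an octave.)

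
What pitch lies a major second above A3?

B3

Counting two letter names up from A lands on B.
Moving 2 semitones up from A3 (the size of a major second) reaches B3.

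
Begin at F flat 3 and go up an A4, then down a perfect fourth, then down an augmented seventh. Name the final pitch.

G double-flat 2

Fb3 up an augmented fourth → Bb3 (6 semitones).
Down a perfect fourth from Bb3: F3 (5 semitones down).
An augmented seventh down from F3 is Gbb2.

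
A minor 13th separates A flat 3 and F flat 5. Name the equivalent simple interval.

Take out an octave (7 from the number): 13 − 7 = 6.
That makes a minor thirteenth a compound minor sixth — an octave plus a minor sixth.

m6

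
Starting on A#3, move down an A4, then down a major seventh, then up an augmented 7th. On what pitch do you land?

An augmented fourth down from A#3 is E3.
E3 down a major seventh → F2 (11 semitones).
Up an augmented seventh from F2: E#3 (12 semitones up).

E#3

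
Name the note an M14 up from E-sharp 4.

The fourteenth's letter: E up seven letter names plus an octave → D.
A major fourteenth spans 23 semitones, so from E#4 the target pitch is D##6.

D-double-sharp 6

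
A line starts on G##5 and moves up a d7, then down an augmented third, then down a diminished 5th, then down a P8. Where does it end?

A diminished seventh up from G##5 is F#6.
Down an augmented third from F#6: Db6 (5 semitones down).
Down a diminished fifth from Db6: G5 (6 semitones down).
A perfect octave down from G5 is G4.

G4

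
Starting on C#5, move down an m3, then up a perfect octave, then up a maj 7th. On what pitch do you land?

C#5 down a minor third → A#4 (3 semitones).
A#4 up a perfect octave → A#5 (12 semitones).
Up a major seventh from A#5: G##6 (11 semitones up).

G##6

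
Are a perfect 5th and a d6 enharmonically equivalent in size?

Yes

A perfect fifth = 7 semitones = a diminished sixth; enharmonically equal.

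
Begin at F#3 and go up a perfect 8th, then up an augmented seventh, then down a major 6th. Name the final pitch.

G##4

A perfect octave up from F#3 is F#4.
Up an augmented seventh from F#4: E##5 (12 semitones up).
Down a major sixth from E##5: G##4 (9 semitones down).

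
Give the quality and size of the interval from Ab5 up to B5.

A to B spans two letter names (A-B): a second.
Ab5 to B5 spans 3 semitones — one semitone wider than the major second (2) — giving an augmented second.

augmented second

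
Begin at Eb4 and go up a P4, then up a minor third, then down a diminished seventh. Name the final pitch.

D4

A perfect fourth up from Eb4 is Ab4.
A minor third up from Ab4 is Cb5.
Down a diminished seventh from Cb5: D4 (9 semitones down).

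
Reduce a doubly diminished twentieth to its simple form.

Take out 2 octaves (14 from the number): 20 − 14 = 6.
So a doubly diminished twentieth is 2 octaves plus a doubly diminished sixth. The quality is unchanged.

doubly diminished sixth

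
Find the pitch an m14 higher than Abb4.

Gbb6

Seven letters up from A (plus an octave) reaches G.
A minor fourteenth is 22 semitones; 22 semitones up from Abb4 gives Gbb6.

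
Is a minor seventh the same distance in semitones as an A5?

10 semitones (minor seventh) vs 8 semitones (augmented fifth): not equal.

No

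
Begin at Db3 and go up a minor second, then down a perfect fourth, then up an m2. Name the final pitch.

Cbb3

A minor second up from Db3 is Ebb3.
Ebb3 down a perfect fourth → Bbb2 (5 semitones).
Bbb2 up a minor second → Cbb3 (1 semitone).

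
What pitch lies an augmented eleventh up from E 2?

A sharp 3

Four letters up from E (plus an octave) reaches A.
An augmented eleventh spans 18 semitones, so from E2 the target pitch is A#3.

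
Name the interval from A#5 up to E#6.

P5

A to E spans five letter names (A-B-C-D-E), so the interval is some kind of fifth.
Counting semitones, A#5→E#6 is 7, which is the perfect fifth.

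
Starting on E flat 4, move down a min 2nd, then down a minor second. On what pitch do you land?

Eb4 down a minor second → D4 (1 semitone).
A minor second down from D4 is C#4.

C sharp 4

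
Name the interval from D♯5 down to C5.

Descending from D#5 to C5 is the same interval as ascending C5 to D#5.
C to D spans two letter names (C-D): a second.
The major second is 2 semitones; here we have 3, one semitone wider: augmented.

augmented second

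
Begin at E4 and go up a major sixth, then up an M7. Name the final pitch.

B#5

E4 up a major sixth → C#5 (9 semitones).
A major seventh up from C#5 is B#5.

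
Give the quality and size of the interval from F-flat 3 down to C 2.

Descending from Fb3 to C2 is the same interval as ascending C2 to Fb3.
C to F spans four letter names (C-D-E-F), plus an octave, so the interval is some kind of eleventh.
C2 to Fb3 spans 16 semitones — one semitone narrower than the perfect eleventh (17) — giving a diminished eleventh.
(Equivalently, a compound diminished fourth: a diminished fourth plus an octave.)

d11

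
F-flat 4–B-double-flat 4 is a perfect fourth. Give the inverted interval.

The rule of nine gives the new number: 9 − 4 = 5, so a fourth becomes a fifth.
And perfect stays perfect under inversion, so we get a perfect fifth.

perfect fifth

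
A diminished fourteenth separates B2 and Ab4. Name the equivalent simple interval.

diminished 7th

Subtracting seven from the interval number removes an octave: 14 − 7 = 7.
That makes a diminished fourteenth a compound diminished seventh — an octave plus a diminished seventh.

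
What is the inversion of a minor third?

M6

Inverted interval numbers add to nine, so a third pairs with a sixth (3 + 6 = 9).
And minor becomes major under inversion, so we get a major sixth.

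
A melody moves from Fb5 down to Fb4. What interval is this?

perfect 8th

Descending from Fb5 to Fb4 is the same interval as ascending Fb4 to Fb5.
F to F is the same letter name, plus an octave, so the interval is some kind of octave.
Fb4 to Fb5 is 12 semitones, matching the perfect octave exactly, so the quality is perfect.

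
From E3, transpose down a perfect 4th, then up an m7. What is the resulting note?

A3

A perfect fourth down from E3 is B2.
A minor seventh up from B2 is A3.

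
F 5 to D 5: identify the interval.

minor third

Descending from F5 to D5 is the same interval as ascending D5 to F5.
D to F spans three letter names (D-E-F): a third.
D5 to F5 is 3 semitones, a half step short of the major third (4), so this is minor.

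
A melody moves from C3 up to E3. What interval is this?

C to E spans three letter names (C-D-E), so the interval is some kind of third.
The major third spans 4 semitones, and C3 to E3 is exactly 4 semitones — so this is a major third.

M3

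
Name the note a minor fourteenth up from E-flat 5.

The fourteenth's letter: E up seven letter names plus an octave → D.
A minor fourteenth spans 22 semitones, so from Eb5 the target pitch is Db7.

D-flat 7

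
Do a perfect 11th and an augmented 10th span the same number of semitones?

Yes

A perfect eleventh = 17 semitones = an augmented tenth; enharmonically equal.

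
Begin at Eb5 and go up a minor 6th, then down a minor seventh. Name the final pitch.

Db5

A minor sixth up from Eb5 is Cb6.
A minor seventh down from Cb6 is Db5.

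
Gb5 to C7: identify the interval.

G to C spans four letter names (G-A-B-C), plus an octave, so the interval is some kind of eleventh.
A perfect eleventh would be 17 semitones; Gb5 to C7 is 18, one semitone wider, so the interval is augmented.
(Equivalently, a compound augmented fourth: an augmented fourth plus an octave.)

augmented 11th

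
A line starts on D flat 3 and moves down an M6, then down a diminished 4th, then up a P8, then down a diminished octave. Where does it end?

C sharp 2

Db3 down a major sixth → Fb2 (9 semitones).
Fb2 down a diminished fourth → C2 (4 semitones).
A perfect octave up from C2 is C3.
Down a diminished octave from C3: C#2 (11 semitones down).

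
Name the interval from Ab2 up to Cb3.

A to C spans three letter names (A-B-C): a third.
Ab2 to Cb3 is 3 semitones, a half step short of the major third (4), so this is minor.

minor 3rd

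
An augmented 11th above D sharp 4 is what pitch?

G double-sharp 5

Four letters up from D (plus an octave) reaches G.
Moving 18 semitones up from D#4 (the size of an augmented eleventh) reaches G##5.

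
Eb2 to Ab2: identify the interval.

E to A spans four letter names (E-F-G-A), so the interval is some kind of fourth.
Counting semitones, Eb2→Ab2 is 5, which is the perfect fourth.

perfect fourth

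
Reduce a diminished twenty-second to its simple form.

Each octave removed subtracts seven from the number: 22 − 14 = 8.
Quality carries through unchanged, so the simple form is a diminished octave.

diminished 8th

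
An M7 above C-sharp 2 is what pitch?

B-sharp 2

The seventh takes the letter from C up to B.
A major seventh spans 11 semitones, so from C#2 the target pitch is B#2.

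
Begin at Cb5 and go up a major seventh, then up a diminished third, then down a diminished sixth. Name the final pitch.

F5

A major seventh up from Cb5 is Bb5.
Up a diminished third from Bb5: Dbb6 (2 semitones up).
Dbb6 down a diminished sixth → F5 (7 semitones).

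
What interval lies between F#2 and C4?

d12

F to C spans five letter names (F-G-A-B-C), plus an octave: a twelfth.
The perfect twelfth is 19 semitones; here we have 18, one semitone narrower: diminished.
(Equivalently, a compound diminished fifth: a diminished fifth plus an octave.)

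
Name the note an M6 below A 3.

Counting six letter names down from A lands on C.
A major sixth spans 9 semitones, so from A3 the target pitch is C3.

C 3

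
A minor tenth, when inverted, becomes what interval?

M6

First reduce the compound minor tenth to its simple form, a minor third.
Interval numbers invert to sum to nine: 3 + 6 = 9, so a third inverts to a sixth.
Quality inverts too: minor becomes major. That makes the inversion a major sixth.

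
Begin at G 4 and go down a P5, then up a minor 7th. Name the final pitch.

G4 down a perfect fifth → C4 (7 semitones).
Up a minor seventh from C4: Bb4 (10 semitones up).

B flat 4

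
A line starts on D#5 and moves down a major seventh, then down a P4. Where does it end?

B3

A major seventh down from D#5 is E4.
E4 down a perfect fourth → B3 (5 semitones).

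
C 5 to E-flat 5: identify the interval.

minor third

C to E spans three letter names (C-D-E): a third.
At 3 semitones, C5→Eb5 falls one short of a major third: minor.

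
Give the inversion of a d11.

First reduce the compound diminished eleventh to its simple form, a diminished fourth.
The rule of nine gives the new number: 9 − 4 = 5, so a fourth becomes a fifth.
The quality also flips — diminished becomes augmented — giving an augmented fifth.

A5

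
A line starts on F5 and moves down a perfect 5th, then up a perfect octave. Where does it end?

Bb5

F5 down a perfect fifth → Bb4 (7 semitones).
A perfect octave up from Bb4 is Bb5.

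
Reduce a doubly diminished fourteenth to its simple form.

Subtracting seven from the interval number removes an octave: 14 − 7 = 7.
Quality carries through unchanged, so the simple form is a doubly diminished seventh.

doubly diminished 7th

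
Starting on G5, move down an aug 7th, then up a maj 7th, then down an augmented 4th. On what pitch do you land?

Dbb5

An augmented seventh down from G5 is Abb4.
A major seventh up from Abb4 is Gb5.
Down an augmented fourth from Gb5: Dbb5 (6 semitones down).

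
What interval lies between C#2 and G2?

C to G spans five letter names (C-D-E-F-G): a fifth.
The perfect fifth is 7 semitones; here we have 6, one semitone narrower: diminished.

diminished 5th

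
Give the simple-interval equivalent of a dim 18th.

Subtracting seven from the interval number removes an octave: 18 − 14 = 4.
So a diminished eighteenth is 2 octaves plus a diminished fourth. The quality is unchanged.

d4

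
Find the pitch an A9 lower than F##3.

The ninth's letter: F down two letter names plus an octave → E.
An augmented ninth spans 15 semitones, so from F##3 the target pitch is E2.

E2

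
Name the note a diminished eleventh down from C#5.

G##3

The eleventh's letter: C down four letter names plus an octave → G.
Moving 16 semitones down from C#5 (the size of a diminished eleventh) reaches G##3.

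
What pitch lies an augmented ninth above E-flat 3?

Counting two letter names plus an octave up from E lands on F.
Moving 15 semitones up from Eb3 (the size of an augmented ninth) reaches F#4.

F-sharp 4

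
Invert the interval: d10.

augmented sixth

First reduce the compound diminished tenth to its simple form, a diminished third.
Inverted interval numbers add to nine, so a third pairs with a sixth (3 + 6 = 9).
Quality inverts too: diminished becomes augmented. That makes the inversion an augmented sixth.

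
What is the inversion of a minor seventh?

The rule of nine gives the new number: 9 − 7 = 2, so a seventh becomes a second.
And minor becomes major under inversion, so we get a major second.

major second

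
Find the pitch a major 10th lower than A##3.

Three letters down from A (plus an octave) reaches F.
Moving 16 semitones down from A##3 (the size of a major tenth) reaches F##2.

F##2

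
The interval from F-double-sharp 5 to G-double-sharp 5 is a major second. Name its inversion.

The rule of nine gives the new number: 9 − 2 = 7, so a second becomes a seventh.
The quality also flips — major becomes minor — giving a minor seventh.

minor seventh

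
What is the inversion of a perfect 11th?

First reduce the compound perfect eleventh to its simple form, a perfect fourth.
The rule of nine gives the new number: 9 − 4 = 5, so a fourth becomes a fifth.
And perfect stays perfect under inversion, so we get a perfect fifth.

perfect 5th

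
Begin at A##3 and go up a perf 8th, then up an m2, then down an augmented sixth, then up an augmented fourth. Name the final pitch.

A##3 up a perfect octave → A##4 (12 semitones).
A minor second up from A##4 is B#4.
Down an augmented sixth from B#4: D4 (10 semitones down).
D4 up an augmented fourth → G#4 (6 semitones).

G#4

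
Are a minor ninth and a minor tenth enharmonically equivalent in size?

A minor ninth spans 13 semitones; a minor tenth spans 15 semitones. They differ by 2.

No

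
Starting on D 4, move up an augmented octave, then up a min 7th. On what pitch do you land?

Up an augmented octave from D4: D#5 (13 semitones up).
Up a minor seventh from D#5: C#6 (10 semitones up).

C sharp 6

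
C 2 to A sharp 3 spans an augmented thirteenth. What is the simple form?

Each octave removed subtracts seven from the number: 13 − 7 = 6.
So an augmented thirteenth is an octave plus an augmented sixth. The quality is unchanged.

augmented 6th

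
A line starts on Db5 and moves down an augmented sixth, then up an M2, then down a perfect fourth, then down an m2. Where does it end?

Down an augmented sixth from Db5: Fbb4 (10 semitones down).
A major second up from Fbb4 is Gbb4.
Gbb4 down a perfect fourth → Dbb4 (5 semitones).
A minor second down from Dbb4 is Cb4.

Cb4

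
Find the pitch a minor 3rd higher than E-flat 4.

G-flat 4

Three letter names up from E: G.
A minor third spans 3 semitones, so from Eb4 the target pitch is Gb4.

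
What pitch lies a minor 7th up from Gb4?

Fb5

Counting seven letter names up from G lands on F.
A minor seventh spans 10 semitones, so from Gb4 the target pitch is Fb5.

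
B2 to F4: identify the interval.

diminished twelfth

B to F spans five letter names (B-C-D-E-F), plus an octave — that makes it a twelfth of some quality.
A perfect twelfth would be 19 semitones; B2 to F4 is 18, one semitone narrower, so the interval is diminished.
(Equivalently, a compound diminished fifth: a diminished fifth plus an octave.)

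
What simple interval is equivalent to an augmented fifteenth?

Take out an octave (7 from the number): 15 − 7 = 8.
So an augmented fifteenth is an octave plus an augmented octave. The quality is unchanged.

augmented 8th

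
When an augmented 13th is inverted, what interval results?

diminished 3rd

First reduce the compound augmented thirteenth to its simple form, an augmented sixth.
The rule of nine gives the new number: 9 − 6 = 3, so a sixth becomes a third.
Quality inverts too: augmented becomes diminished. That makes the inversion a diminished third.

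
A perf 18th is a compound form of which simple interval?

P4

Take out 2 octaves (14 from the number): 18 − 14 = 4.
That makes a perfect eighteenth a compound perfect fourth — 2 octaves plus a perfect fourth.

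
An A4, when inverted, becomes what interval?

diminished fifth

Inverted interval numbers add to nine, so a fourth pairs with a fifth (4 + 5 = 9).
And augmented becomes diminished under inversion, so we get a diminished fifth.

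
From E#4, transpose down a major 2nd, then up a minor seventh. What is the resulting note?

C#5

E#4 down a major second → D#4 (2 semitones).
A minor seventh up from D#4 is C#5.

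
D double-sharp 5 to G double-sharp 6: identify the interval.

D to G spans four letter names (D-E-F-G), plus an octave: an eleventh.
The perfect eleventh spans 17 semitones, and D##5 to G##6 is exactly 17 semitones — so this is a perfect eleventh.
(Equivalently, a compound perfect fourth: a perfect fourth plus an octave.)

perfect eleventh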